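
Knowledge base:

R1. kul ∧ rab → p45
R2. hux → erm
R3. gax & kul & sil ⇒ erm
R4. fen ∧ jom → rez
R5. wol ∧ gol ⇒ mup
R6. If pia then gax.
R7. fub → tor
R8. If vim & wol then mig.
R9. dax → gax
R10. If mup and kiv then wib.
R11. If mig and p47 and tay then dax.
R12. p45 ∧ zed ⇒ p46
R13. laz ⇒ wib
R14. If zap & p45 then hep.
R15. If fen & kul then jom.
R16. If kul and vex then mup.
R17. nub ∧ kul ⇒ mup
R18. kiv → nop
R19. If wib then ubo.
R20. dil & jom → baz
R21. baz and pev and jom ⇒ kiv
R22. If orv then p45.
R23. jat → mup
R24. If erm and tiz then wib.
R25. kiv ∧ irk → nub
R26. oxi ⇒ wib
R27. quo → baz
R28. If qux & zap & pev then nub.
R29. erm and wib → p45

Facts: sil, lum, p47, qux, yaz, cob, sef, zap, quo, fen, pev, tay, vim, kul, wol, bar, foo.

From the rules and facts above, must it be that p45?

mig  (by R8: vim, wol)
dax  (by R11: mig, p47, tay)
jom  (by R15: fen, kul)
baz  (by R27: quo)
nub  (by R28: qux, zap, pev)
gax  (by R9: dax)
mup  (by R17: nub, kul)
kiv  (by R21: baz, pev, jom)
erm  (by R3: gax, kul, sil)
wib  (by R10: mup, kiv)
p45  (by R29: erm, wib)

Yes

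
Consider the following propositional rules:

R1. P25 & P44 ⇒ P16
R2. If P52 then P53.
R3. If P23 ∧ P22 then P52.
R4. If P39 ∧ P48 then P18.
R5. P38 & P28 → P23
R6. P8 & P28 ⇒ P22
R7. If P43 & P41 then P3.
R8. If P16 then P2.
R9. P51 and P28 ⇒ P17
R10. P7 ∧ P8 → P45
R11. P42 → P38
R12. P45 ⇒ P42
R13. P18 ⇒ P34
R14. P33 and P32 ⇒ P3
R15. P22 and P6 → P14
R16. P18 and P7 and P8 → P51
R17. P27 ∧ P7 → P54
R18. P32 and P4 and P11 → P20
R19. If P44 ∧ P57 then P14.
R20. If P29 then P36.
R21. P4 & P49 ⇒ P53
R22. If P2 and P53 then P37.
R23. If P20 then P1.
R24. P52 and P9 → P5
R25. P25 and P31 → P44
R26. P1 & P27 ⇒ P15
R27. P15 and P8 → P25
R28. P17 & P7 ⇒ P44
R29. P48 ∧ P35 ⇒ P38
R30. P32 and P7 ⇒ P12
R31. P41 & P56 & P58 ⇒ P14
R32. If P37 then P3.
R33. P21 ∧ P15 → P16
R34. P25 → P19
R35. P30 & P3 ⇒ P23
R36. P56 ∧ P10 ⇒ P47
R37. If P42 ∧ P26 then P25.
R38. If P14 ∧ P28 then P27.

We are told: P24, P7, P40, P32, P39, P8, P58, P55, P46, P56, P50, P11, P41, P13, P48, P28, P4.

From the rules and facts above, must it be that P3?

Yes

P18  (by R4: P39, P48)
P22  (by R6: P8, P28)
P45  (by R10: P7, P8)
P42  (by R12: P45)
P51  (by R16: P18, P7, P8)
P20  (by R18: P32, P4, P11)
P1  (by R23: P20)
P14  (by R31: P41, P56, P58)
P27  (by R38: P14, P28)
P17  (by R9: P51, P28)
P38  (by R11: P42)
P15  (by R26: P1, P27)
P25  (by R27: P15, P8)
P44  (by R28: P17, P7)
P16  (by R1: P25, P44)
P23  (by R5: P38, P28)
P2  (by R8: P16)
P52  (by R3: P23, P22)
P53  (by R2: P52)
P37  (by R22: P2, P53)
P3  (by R32: P37)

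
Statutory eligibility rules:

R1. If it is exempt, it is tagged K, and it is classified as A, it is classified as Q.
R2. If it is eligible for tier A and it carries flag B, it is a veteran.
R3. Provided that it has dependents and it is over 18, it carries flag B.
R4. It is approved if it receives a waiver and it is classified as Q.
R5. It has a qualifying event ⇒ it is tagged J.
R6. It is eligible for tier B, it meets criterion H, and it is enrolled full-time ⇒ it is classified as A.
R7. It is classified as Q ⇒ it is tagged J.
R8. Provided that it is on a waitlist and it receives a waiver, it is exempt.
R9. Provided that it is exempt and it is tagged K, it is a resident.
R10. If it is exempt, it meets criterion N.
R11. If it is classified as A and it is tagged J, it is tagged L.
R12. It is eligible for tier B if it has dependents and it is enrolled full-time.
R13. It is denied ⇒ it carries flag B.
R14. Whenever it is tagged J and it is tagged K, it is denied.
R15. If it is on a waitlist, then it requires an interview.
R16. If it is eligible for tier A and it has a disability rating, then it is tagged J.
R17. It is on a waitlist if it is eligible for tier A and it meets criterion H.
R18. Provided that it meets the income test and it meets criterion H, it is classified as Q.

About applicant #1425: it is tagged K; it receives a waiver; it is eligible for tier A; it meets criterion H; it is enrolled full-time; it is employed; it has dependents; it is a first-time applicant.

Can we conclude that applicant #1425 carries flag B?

Yes

By R12 (it has dependents, it is enrolled full-time): it is eligible for tier B.
By R17 (it is eligible for tier A, it meets criterion H): it is on a waitlist.
By R6 (it is eligible for tier B, it meets criterion H, it is enrolled full-time): it is classified as A.
By R8 (it is on a waitlist, it receives a waiver): it is exempt.
By R1 (it is exempt, it is tagged K, it is classified as A): it is classified as Q.
By R7 (it is classified as Q): it is tagged J.
By R14 (it is tagged J, it is tagged K): it is denied.
By R13 (it is denied): it carries flag B.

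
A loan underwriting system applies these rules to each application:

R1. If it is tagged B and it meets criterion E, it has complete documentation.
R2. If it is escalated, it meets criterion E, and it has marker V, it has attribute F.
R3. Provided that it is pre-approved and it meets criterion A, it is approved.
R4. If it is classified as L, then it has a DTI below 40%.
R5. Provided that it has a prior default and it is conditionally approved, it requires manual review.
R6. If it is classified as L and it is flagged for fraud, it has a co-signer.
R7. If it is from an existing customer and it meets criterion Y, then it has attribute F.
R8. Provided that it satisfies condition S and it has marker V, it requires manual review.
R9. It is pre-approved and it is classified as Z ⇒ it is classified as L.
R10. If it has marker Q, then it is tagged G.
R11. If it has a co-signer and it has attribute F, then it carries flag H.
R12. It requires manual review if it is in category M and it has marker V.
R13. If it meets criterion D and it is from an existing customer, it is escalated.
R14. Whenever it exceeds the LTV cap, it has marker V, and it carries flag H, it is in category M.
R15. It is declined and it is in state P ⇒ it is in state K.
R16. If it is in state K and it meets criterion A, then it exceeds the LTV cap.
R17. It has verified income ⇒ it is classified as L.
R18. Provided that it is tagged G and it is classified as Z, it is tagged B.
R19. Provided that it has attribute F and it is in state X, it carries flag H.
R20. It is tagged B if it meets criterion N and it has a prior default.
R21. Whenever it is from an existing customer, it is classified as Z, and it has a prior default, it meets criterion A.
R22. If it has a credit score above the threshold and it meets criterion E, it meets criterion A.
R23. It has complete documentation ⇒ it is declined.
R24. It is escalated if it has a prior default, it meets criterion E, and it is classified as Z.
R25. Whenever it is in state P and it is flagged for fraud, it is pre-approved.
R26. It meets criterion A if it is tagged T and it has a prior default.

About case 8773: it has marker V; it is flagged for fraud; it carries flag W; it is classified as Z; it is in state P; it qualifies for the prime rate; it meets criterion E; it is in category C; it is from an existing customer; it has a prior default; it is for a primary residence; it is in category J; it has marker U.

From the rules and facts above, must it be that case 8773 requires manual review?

Forward chaining from the given facts derives: meets criterion A, is escalated, is pre-approved, has attribute F, is approved, is classified as L, has a DTI below 40%, has a co-signer, carries flag H.
Rules concluding "it requires manual review": R5 needs "it is conditionally approved"; R8 needs "it satisfies condition S"; R12 needs "it is in category M" — none of these are established.

No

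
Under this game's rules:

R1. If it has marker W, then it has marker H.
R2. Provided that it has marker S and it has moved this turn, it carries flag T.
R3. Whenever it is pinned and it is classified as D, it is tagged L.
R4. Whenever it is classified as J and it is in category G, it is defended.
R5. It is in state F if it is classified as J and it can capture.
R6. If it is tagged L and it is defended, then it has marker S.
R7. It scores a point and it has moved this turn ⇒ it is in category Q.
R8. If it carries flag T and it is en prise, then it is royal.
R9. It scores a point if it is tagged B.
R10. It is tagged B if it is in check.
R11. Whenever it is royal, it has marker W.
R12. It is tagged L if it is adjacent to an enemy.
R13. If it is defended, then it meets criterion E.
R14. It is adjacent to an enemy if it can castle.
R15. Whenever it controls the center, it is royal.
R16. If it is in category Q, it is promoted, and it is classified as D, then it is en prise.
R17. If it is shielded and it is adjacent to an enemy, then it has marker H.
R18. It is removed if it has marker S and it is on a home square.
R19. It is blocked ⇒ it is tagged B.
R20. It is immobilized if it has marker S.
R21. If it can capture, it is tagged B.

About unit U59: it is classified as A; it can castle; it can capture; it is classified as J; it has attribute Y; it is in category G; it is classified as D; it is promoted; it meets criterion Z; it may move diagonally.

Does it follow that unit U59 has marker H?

Forward chaining from the given facts derives: is defended, is in state F, meets criterion E, is adjacent to an enemy, is tagged B, scores a point, is tagged L, has marker S, is immobilized.
Rules concluding "it has marker H": R1 needs "it has marker W"; R17 needs "it is shielded" — none of these are established.

No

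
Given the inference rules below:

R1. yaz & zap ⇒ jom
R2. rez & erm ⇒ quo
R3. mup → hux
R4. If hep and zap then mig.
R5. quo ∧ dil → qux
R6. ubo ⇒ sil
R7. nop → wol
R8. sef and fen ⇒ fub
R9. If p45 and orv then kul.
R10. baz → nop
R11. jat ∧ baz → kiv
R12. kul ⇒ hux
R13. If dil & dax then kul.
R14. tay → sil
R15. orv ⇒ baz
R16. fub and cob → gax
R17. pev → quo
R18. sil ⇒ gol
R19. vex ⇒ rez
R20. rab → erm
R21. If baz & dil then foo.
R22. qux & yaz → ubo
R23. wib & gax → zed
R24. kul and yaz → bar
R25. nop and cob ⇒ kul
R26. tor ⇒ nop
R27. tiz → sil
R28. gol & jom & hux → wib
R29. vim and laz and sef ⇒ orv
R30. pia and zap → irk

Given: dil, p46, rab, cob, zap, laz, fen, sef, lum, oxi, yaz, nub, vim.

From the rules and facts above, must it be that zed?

No

Forward chaining from the given facts derives: jom, fub, gax, erm, orv, baz, foo, nop, kul, wol, hux, bar.
The only rule concluding zed is R23, which needs wib; that is never established.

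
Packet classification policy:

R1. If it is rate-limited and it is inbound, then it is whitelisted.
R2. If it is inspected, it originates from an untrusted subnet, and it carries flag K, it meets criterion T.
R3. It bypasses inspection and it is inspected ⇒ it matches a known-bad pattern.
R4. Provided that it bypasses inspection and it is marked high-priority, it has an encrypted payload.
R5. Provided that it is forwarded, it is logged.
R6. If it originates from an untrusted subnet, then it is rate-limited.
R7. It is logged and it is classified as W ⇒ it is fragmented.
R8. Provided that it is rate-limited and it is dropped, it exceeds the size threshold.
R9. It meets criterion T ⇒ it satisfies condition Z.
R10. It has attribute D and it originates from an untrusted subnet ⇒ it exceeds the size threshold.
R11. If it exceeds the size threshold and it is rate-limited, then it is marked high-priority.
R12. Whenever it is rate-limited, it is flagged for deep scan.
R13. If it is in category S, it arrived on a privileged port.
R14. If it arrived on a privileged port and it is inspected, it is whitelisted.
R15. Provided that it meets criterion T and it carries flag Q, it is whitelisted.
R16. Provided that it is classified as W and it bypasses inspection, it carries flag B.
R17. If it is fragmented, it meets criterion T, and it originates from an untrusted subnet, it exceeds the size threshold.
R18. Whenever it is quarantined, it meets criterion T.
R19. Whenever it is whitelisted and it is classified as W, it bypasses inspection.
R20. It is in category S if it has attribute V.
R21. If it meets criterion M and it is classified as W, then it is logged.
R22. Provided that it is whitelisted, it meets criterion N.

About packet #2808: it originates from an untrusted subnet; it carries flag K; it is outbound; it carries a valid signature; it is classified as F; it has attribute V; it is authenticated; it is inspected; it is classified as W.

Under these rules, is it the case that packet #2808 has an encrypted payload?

Forward chaining from the given facts derives: meets criterion T, is rate-limited, satisfies condition Z, is flagged for deep scan, is in category S, arrived on a privileged port, is whitelisted, bypasses inspection, meets criterion N, matches a known-bad pattern, carries flag B.
The only rule concluding "it has an encrypted payload" is R4, which needs "it is marked high-priority"; that is never established.

No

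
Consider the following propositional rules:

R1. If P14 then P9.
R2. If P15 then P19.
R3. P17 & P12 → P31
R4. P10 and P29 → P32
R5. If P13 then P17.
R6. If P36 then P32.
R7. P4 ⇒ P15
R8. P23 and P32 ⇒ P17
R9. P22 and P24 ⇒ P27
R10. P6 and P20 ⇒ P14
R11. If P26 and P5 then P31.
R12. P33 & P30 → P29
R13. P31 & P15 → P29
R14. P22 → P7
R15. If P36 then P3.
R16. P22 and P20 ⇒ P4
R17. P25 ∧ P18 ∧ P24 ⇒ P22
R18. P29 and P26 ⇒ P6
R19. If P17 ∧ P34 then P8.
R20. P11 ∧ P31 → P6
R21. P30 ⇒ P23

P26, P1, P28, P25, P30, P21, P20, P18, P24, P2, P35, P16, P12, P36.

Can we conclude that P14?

P32  (by R6: P36)
P22  (by R17: P25, P18, P24)
P23  (by R21: P30)
P17  (by R8: P23, P32)
P4  (by R16: P22, P20)
P31  (by R3: P17, P12)
P15  (by R7: P4)
P29  (by R13: P31, P15)
P6  (by R18: P29, P26)
P14  (by R10: P6, P20)

Yes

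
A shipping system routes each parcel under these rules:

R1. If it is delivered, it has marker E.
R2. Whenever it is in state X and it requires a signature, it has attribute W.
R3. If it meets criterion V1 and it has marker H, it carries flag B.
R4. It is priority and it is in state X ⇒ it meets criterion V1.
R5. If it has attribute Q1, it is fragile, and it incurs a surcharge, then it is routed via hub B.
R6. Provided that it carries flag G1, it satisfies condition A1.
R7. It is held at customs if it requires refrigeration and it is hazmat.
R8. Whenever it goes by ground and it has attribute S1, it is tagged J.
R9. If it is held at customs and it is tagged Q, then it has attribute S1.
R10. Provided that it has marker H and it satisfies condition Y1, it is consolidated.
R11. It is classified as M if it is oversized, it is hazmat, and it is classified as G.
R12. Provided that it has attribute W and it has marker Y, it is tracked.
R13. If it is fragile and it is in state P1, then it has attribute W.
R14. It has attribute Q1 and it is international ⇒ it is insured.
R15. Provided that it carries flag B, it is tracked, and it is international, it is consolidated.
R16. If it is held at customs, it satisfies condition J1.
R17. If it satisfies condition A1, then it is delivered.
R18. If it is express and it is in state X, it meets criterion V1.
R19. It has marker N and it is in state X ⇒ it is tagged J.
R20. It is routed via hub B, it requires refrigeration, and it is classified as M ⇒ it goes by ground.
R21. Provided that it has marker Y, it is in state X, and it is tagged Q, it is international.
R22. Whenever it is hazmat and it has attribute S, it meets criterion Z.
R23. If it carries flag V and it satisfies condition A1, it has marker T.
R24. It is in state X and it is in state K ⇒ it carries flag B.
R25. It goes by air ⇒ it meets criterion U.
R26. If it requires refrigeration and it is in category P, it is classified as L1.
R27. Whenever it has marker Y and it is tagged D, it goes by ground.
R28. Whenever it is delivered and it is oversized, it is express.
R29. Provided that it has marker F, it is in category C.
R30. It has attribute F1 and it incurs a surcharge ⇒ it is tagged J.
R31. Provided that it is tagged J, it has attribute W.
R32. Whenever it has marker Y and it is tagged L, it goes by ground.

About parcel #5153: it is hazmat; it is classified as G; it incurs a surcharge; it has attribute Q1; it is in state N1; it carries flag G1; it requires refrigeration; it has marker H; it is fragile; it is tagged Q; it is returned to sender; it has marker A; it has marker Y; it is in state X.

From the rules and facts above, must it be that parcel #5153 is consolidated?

No

Forward chaining from the given facts derives: is routed via hub B, satisfies condition A1, is held at customs, has attribute S1, satisfies condition J1, is delivered, is international, has marker E, is insured.
Rules concluding "it is consolidated": R10 needs "it satisfies condition Y1"; R15 needs "it carries flag B" — none of these are established.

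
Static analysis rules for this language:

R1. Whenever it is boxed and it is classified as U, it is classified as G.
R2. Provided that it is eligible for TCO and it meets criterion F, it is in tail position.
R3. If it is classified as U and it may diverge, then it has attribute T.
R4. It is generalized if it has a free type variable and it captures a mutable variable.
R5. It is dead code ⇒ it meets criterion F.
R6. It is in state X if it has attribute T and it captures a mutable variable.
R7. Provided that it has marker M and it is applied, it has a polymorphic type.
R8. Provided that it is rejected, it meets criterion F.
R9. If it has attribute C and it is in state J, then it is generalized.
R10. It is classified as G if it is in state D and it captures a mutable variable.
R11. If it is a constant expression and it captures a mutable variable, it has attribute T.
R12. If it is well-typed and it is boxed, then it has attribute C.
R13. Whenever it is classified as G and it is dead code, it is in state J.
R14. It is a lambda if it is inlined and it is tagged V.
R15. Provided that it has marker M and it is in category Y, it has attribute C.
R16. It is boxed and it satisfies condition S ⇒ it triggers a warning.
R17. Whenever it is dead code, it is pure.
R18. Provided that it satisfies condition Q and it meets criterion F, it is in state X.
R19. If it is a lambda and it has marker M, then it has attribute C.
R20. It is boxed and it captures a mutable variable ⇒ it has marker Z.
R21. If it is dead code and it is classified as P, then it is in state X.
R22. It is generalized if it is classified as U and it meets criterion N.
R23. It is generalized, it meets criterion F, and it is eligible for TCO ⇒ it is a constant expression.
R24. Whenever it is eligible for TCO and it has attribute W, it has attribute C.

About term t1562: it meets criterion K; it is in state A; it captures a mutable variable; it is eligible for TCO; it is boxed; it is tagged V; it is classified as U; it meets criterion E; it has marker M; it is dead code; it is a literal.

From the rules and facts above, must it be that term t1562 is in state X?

No

Forward chaining from the given facts derives: is classified as G, meets criterion F, is in state J, is pure, has marker Z, is in tail position.
Rules concluding "it is in state X": R6 needs "it has attribute T"; R18 needs "it satisfies condition Q"; R21 needs "it is classified as P" — none of these are established.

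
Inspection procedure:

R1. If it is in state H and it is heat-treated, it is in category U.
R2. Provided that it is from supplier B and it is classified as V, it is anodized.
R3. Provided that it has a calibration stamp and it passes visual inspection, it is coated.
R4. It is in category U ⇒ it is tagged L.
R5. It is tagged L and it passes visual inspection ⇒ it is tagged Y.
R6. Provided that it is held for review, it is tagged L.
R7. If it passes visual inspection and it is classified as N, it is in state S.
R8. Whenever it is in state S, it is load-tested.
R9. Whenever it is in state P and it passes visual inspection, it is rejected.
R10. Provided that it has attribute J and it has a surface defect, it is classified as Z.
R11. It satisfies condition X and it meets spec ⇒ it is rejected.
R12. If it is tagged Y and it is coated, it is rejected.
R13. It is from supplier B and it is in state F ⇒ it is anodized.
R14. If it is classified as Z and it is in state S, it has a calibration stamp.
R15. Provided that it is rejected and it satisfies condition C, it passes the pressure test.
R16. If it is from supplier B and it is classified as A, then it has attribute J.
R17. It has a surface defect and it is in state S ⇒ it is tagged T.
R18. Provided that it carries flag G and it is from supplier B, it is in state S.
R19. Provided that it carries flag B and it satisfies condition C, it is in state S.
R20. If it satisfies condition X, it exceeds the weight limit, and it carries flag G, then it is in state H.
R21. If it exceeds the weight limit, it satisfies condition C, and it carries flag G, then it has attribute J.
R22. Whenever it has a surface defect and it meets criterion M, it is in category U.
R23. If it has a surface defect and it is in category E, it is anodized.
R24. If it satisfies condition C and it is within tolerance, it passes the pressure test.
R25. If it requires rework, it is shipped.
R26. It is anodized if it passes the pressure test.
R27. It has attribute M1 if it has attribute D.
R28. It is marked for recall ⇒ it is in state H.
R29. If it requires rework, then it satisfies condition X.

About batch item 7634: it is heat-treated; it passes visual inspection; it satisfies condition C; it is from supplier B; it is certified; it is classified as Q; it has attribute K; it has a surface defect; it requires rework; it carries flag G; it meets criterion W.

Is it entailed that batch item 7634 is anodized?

Forward chaining from the given facts derives: is in state S, is shipped, satisfies condition X, is load-tested, is tagged T.
Rules concluding "it is anodized": R2 needs "it is classified as V"; R13 needs "it is in state F"; R23 needs "it is in category E"; R26 needs "it passes the pressure test" — none of these are established.

No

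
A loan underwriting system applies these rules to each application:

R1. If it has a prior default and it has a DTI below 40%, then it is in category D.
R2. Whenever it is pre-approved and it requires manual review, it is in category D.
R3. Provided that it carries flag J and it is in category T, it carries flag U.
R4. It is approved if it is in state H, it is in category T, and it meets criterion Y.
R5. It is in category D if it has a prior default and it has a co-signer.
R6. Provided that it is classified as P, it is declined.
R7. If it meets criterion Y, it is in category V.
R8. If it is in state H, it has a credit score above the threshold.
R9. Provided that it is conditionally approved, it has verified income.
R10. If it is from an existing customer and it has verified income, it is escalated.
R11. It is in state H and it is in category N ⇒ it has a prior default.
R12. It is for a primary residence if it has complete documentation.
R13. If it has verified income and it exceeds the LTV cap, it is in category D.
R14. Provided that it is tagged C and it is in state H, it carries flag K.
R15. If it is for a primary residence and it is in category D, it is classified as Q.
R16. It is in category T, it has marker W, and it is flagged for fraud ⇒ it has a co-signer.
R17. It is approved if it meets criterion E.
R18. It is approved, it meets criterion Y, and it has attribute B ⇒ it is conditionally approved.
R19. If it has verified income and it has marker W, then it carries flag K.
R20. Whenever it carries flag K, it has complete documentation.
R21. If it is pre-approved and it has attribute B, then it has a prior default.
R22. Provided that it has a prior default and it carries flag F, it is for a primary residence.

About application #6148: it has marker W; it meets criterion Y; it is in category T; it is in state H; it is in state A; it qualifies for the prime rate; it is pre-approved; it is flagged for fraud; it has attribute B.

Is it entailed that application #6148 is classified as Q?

By R4 (it is in state H, it is in category T, it meets criterion Y): it is approved.
By R16 (it is in category T, it has marker W, it is flagged for fraud): it has a co-signer.
By R18 (it is approved, it meets criterion Y, it has attribute B): it is conditionally approved.
By R21 (it is pre-approved, it has attribute B): it has a prior default.
By R5 (it has a prior default, it has a co-signer): it is in category D.
By R9 (it is conditionally approved): it has verified income.
By R19 (it has verified income, it has marker W): it carries flag K.
By R20 (it carries flag K): it has complete documentation.
By R12 (it has complete documentation): it is for a primary residence.
By R15 (it is for a primary residence, it is in category D): it is classified as Q.

Yes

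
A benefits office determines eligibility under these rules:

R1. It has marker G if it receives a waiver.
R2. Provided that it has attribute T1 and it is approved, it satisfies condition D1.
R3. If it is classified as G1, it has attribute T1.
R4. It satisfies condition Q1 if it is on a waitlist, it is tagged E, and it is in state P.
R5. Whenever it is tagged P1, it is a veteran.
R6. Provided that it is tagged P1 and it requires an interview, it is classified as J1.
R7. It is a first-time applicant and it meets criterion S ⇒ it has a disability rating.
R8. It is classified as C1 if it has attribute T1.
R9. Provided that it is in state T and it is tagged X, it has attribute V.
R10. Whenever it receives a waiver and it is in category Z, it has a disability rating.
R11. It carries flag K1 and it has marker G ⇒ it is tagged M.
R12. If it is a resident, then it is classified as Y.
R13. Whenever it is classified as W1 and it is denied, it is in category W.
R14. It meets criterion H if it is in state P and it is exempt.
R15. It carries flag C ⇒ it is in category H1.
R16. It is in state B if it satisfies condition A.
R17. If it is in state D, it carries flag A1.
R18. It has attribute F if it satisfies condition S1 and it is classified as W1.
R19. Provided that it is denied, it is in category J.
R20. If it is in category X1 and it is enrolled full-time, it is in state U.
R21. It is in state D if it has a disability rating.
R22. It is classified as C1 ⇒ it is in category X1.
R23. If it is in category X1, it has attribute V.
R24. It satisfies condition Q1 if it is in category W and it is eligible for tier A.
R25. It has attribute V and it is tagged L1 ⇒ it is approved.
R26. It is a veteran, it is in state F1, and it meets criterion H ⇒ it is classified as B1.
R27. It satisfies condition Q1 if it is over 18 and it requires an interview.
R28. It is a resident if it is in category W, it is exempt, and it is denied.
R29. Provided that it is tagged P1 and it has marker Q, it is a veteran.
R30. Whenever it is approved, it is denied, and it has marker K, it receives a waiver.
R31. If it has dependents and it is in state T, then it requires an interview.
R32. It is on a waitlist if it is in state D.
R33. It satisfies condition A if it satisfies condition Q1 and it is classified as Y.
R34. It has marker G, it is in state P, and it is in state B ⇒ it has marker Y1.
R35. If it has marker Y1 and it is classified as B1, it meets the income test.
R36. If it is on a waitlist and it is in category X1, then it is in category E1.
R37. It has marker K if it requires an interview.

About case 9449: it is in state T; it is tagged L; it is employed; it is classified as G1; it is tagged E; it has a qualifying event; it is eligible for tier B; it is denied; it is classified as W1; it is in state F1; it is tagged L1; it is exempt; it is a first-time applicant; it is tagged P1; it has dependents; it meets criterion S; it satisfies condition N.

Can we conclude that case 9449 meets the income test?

No

Forward chaining from the given facts derives: has attribute T1, is a veteran, has a disability rating, is classified as C1, is in category W, is in category J, is in state D, is in category X1, has attribute V, is approved, is a resident, requires an interview, is on a waitlist, is in category E1, has marker K, satisfies condition D1, is classified as J1, is classified as Y, carries flag A1, receives a waiver, has marker G.
The only rule concluding "it meets the income test" is R35, which needs "it has marker Y1"; that is never established.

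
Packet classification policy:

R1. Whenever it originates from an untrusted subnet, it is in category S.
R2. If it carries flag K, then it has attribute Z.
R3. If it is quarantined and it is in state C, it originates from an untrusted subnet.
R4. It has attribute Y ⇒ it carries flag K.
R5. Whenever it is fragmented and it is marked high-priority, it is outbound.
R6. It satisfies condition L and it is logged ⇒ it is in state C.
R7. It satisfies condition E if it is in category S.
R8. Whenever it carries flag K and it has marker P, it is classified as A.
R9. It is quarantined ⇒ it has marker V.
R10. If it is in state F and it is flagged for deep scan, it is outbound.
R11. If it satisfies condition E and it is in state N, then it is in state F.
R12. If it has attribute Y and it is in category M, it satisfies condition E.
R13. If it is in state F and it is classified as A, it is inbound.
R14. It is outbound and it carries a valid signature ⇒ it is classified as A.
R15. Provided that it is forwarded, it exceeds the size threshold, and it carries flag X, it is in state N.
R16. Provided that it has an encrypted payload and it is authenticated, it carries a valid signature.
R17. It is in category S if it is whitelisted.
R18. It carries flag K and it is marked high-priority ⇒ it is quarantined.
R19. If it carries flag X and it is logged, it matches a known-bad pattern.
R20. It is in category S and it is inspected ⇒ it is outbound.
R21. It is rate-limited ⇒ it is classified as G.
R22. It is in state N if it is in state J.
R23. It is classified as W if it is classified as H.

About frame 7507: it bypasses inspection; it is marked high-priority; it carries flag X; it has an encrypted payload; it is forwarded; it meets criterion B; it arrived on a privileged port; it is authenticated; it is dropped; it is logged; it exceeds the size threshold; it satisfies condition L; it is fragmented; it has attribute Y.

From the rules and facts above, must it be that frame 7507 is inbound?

By R4 (it has attribute Y): it carries flag K.
By R5 (it is fragmented, it is marked high-priority): it is outbound.
By R6 (it satisfies condition L, it is logged): it is in state C.
By R15 (it is forwarded, it exceeds the size threshold, it carries flag X): it is in state N.
By R16 (it has an encrypted payload, it is authenticated): it carries a valid signature.
By R18 (it carries flag K, it is marked high-priority): it is quarantined.
By R3 (it is quarantined, it is in state C): it originates from an untrusted subnet.
By R14 (it is outbound, it carries a valid signature): it is classified as A.
By R1 (it originates from an untrusted subnet): it is in category S.
By R7 (it is in category S): it satisfies condition E.
By R11 (it satisfies condition E, it is in state N): it is in state F.
By R13 (it is in state F, it is classified as A): it is inbound.

Yes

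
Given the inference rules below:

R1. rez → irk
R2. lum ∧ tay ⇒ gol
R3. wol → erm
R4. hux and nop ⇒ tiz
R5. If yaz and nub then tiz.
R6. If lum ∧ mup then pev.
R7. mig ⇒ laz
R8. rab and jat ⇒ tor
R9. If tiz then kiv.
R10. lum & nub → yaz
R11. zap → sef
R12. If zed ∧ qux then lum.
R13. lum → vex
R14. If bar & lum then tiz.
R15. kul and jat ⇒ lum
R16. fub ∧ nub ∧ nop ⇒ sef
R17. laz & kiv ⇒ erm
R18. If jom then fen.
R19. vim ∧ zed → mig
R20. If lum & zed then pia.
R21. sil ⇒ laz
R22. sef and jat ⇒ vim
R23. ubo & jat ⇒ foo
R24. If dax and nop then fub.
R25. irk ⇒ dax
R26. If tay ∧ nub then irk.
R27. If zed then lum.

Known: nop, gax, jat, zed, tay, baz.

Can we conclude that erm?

No

Forward chaining from the given facts derives: lum, gol, vex, pia.
Rules concluding erm: R3 needs wol; R17 needs laz — none of these are established.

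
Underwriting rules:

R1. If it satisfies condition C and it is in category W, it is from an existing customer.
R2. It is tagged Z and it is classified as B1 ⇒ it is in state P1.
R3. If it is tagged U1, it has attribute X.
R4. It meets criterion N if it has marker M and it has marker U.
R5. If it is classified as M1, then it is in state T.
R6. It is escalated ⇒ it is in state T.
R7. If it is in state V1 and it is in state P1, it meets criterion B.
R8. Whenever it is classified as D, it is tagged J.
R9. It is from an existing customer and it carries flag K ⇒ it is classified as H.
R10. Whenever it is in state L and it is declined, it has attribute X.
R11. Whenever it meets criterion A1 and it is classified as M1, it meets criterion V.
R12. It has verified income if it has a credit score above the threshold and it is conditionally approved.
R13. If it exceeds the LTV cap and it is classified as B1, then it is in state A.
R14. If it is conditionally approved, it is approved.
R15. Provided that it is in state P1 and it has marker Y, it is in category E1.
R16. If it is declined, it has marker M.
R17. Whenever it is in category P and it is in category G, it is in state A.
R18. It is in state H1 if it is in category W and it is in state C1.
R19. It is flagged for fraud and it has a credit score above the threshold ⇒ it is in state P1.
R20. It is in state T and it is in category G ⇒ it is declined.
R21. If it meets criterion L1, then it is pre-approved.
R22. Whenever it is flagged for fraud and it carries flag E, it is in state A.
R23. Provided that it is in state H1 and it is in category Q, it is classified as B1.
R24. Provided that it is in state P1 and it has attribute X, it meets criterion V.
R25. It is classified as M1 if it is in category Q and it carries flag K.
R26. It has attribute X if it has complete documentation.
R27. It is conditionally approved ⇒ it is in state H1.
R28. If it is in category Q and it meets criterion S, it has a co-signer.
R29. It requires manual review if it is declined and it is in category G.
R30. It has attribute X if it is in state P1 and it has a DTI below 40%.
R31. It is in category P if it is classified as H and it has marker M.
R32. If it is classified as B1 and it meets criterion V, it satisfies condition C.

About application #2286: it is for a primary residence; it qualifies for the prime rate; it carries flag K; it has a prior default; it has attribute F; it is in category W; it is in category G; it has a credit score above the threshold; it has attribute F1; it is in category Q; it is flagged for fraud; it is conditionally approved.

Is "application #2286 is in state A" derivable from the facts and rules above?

Forward chaining from the given facts derives: has verified income, is approved, is in state P1, is classified as M1, is in state H1, is in state T, is declined, is classified as B1, requires manual review, has marker M.
Rules concluding "it is in state A": R13 needs "it exceeds the LTV cap"; R17 needs "it is in category P"; R22 needs "it carries flag E" — none of these are established.

No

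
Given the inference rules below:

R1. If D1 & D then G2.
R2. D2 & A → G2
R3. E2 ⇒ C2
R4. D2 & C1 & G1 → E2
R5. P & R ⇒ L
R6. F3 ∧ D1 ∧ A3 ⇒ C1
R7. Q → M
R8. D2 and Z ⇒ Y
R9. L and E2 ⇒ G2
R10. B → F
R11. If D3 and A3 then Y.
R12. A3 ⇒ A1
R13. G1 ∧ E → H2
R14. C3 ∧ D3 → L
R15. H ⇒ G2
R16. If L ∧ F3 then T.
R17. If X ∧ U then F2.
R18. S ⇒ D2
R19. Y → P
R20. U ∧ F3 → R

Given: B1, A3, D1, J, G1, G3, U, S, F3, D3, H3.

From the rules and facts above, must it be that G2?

Yes

C1  (by R6: F3, D1, A3)
Y  (by R11: D3, A3)
D2  (by R18: S)
P  (by R19: Y)
R  (by R20: U, F3)
E2  (by R4: D2, C1, G1)
L  (by R5: P, R)
G2  (by R9: L, E2)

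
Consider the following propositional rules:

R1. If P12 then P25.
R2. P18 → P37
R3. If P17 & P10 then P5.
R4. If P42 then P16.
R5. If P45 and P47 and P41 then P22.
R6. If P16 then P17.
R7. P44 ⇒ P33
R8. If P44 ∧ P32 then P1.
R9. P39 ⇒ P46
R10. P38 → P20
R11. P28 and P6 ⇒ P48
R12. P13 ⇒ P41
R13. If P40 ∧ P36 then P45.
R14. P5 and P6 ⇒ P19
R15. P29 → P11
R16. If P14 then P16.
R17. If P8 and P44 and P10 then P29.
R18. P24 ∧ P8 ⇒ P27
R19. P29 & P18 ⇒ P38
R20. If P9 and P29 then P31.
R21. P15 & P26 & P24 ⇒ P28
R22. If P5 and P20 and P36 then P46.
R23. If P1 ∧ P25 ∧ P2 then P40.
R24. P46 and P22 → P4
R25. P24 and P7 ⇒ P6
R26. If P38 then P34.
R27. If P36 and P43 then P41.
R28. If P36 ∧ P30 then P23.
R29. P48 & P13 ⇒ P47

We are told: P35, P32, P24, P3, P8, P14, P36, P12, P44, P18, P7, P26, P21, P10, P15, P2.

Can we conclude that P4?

Forward chaining from the given facts derives: P25, P37, P33, P1, P16, P29, P27, P38, P28, P40, P6, P34, P17, P20, P48, P45, P11, P5, P19, P46.
The only rule concluding P4 is R24, which needs P22; that is never established.

No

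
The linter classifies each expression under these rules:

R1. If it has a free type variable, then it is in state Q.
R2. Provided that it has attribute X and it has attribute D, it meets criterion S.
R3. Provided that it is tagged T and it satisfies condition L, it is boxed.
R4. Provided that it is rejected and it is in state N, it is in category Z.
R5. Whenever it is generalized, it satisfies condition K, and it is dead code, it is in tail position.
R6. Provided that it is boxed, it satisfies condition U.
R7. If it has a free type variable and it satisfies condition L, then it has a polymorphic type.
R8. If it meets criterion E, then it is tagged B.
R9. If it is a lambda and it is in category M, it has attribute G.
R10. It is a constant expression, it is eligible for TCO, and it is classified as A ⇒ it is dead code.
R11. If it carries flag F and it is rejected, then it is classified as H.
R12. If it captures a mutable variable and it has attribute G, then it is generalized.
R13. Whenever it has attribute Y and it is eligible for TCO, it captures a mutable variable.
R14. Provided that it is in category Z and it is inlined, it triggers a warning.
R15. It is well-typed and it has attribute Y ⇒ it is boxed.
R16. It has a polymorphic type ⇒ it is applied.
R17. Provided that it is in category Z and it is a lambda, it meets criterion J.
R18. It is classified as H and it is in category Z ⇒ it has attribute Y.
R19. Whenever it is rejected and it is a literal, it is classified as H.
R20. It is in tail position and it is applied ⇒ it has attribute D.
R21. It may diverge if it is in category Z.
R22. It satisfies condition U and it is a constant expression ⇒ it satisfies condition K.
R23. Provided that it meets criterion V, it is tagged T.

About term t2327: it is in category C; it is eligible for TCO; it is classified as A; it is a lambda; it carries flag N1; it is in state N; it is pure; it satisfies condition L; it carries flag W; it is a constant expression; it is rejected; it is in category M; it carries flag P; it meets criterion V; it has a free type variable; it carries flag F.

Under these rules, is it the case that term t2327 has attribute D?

By R4 (it is rejected, it is in state N): it is in category Z.
By R7 (it has a free type variable, it satisfies condition L): it has a polymorphic type.
By R9 (it is a lambda, it is in category M): it has attribute G.
By R10 (it is a constant expression, it is eligible for TCO, it is classified as A): it is dead code.
By R11 (it carries flag F, it is rejected): it is classified as H.
By R16 (it has a polymorphic type): it is applied.
By R18 (it is classified as H, it is in category Z): it has attribute Y.
By R23 (it meets criterion V): it is tagged T.
By R3 (it is tagged T, it satisfies condition L): it is boxed.
By R6 (it is boxed): it satisfies condition U.
By R13 (it has attribute Y, it is eligible for TCO): it captures a mutable variable.
By R22 (it satisfies condition U, it is a constant expression): it satisfies condition K.
By R12 (it captures a mutable variable, it has attribute G): it is generalized.
By R5 (it is generalized, it satisfies condition K, it is dead code): it is in tail position.
By R20 (it is in tail position, it is applied): it has attribute D.

Yes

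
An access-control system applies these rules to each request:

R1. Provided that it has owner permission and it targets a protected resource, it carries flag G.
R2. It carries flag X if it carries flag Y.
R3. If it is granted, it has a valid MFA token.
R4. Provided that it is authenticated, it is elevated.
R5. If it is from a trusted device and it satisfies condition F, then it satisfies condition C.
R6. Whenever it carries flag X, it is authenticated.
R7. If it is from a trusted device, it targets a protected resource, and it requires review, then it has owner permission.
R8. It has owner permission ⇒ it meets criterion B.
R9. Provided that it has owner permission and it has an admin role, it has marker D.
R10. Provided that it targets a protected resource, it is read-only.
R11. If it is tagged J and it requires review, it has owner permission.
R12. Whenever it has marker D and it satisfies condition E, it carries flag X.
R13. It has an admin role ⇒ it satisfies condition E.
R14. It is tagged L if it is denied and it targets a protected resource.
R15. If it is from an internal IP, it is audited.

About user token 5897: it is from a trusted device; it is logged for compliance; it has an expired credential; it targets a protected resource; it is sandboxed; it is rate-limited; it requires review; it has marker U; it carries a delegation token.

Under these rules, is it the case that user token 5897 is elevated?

No

Forward chaining from the given facts derives: has owner permission, meets criterion B, is read-only, carries flag G.
The only rule concluding "it is elevated" is R4, which needs "it is authenticated"; that is never established.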